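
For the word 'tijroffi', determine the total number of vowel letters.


Scanning each character of 'tijroffi':
  Position 1: 't' -> consonant (running count: 0)
  Position 2: 'i' -> vowel (running count: 1)
  Position 3: 'j' -> consonant (running count: 1)
  Position 4: 'r' -> consonant (running count: 1)
  Position 5: 'o' -> vowel (running count: 2)
  Position 6: 'f' -> consonant (running count: 2)
  Position 7: 'f' -> consonant (running count: 2)
  Position 8: 'i' -> vowel (running count: 3)
Total vowels: 3

3


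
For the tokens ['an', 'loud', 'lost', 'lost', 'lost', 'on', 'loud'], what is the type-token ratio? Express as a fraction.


Tokens: 7
Unique types: ('an', 'lost', 'loud', 'on') = 4
TTR = 4/7
Already in lowest terms.

4/7


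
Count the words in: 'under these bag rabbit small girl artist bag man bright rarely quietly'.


Counting words by splitting on spaces:
  Word 1: 'under'
  Word 2: 'these'
  Word 3: 'bag'
  Word 4: 'rabbit'
  Word 5: 'small'
  Word 6: 'girl'
  Word 7: 'artist'
  Word 8: 'bag'
  Word 9: 'man'
  Word 10: 'bright'
  Word 11: 'rarely'
  Word 12: 'quietly'
Total words: 12

12


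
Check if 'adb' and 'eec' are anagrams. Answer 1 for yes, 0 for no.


Sort characters of 'adb': 'abd'
Sort characters of 'eec': 'cee'
Sorted forms differ -> they are NOT anagrams
Result: 0

0


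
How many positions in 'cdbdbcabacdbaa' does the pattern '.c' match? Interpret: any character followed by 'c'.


Pattern: .c means any character followed by 'c'.
Scanning 'cdbdbcabacdbaa' position-by-position:
  Pos 0: window 'cd' -> no
  Pos 1: window 'db' -> no
  Pos 2: window 'bd' -> no
  Pos 3: window 'db' -> no
  Pos 4: window 'bc' -> MATCH
  Pos 5: window 'ca' -> no
  Pos 6: window 'ab' -> no
  Pos 7: window 'ba' -> no
  Pos 8: window 'ac' -> MATCH
  Pos 9: window 'cd' -> no
  Pos 10: window 'db' -> no
  Pos 11: window 'ba' -> no
  Pos 12: window 'aa' -> no
  Pos 13: window 'a' -> no
Total matches: 2

2


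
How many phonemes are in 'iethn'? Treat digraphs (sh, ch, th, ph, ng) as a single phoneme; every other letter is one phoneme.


Parsing 'iethn' greedily, digraphs first:
  'i' -> vowel phoneme (phonemes so far: 1)
  'e' -> vowel phoneme (phonemes so far: 2)
  'th' -> digraph (1 consonant phoneme) (phonemes so far: 3)
  'n' -> consonant phoneme (phonemes so far: 4)
Total phonemes: 4

4


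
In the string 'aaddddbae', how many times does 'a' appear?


Scanning 'aaddddbae' for 'a':
  Position 0: 'a' -> MATCH (count: 1)
  Position 1: 'a' -> MATCH (count: 2)
  Position 7: 'a' -> MATCH (count: 3)
Total occurrences of 'a': 3

3


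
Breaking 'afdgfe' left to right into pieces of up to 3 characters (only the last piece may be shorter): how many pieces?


'afdgfe' has 6 characters.
Chunking with max size 3:
  Chunk 1: 'afd' (positions 0-2)
  Chunk 2: 'gfe' (positions 3-5)
Total chunks: ceil(6 / 3) = 2

2


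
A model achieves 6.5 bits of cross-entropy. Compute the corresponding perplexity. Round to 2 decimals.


Perplexity formula: PP = 2^H
H = 6.5
PP = 2^6.5
Decompose: 2^6.5 = 2^6 * 2^0.5 = 2^6 * sqrt(2)
2^6 = 64, sqrt(2) ~ 1.4142136
PP ~ 64 * 1.4142136 = 90.5096704
Rounded to 2 decimals: 90.51

90.51


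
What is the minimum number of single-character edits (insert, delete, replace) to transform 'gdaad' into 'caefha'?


Building DP table for s1='gdaad' (len 5) and s2='caefha' (len 6):
       c  a  e  f  h  a
    0  1  2  3  4  5  6
  g 1  1  2  3  4  5  6
  d 2  2  2  3  4  5  6
  a 3  3  2  3  4  5  5
  a 4  4  3  3  4  5  5
  d 5  5  4  4  4  5  6
Edit distance = dp[5][6] = 6

6


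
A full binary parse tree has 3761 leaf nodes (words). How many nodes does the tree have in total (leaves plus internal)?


Leaf nodes (terminals): 3761
Internal nodes = n - 1 = 3761 - 1 = 3760
Total = leaves + internal = 3761 + 3760 = 7521

7521


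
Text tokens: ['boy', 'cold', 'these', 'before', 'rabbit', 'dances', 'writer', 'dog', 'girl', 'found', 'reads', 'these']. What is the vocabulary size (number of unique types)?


Listing all tokens and tracking unique types:
  Token 1: 'boy' -> NEW (unique so far: 1)
  Token 2: 'cold' -> NEW (unique so far: 2)
  Token 3: 'these' -> NEW (unique so far: 3)
  Token 4: 'before' -> NEW (unique so far: 4)
  Token 5: 'rabbit' -> NEW (unique so far: 5)
  Token 6: 'dances' -> NEW (unique so far: 6)
  Token 7: 'writer' -> NEW (unique so far: 7)
  Token 8: 'dog' -> NEW (unique so far: 8)
  Token 9: 'girl' -> NEW (unique so far: 9)
  Token 10: 'found' -> NEW (unique so far: 10)
  Token 11: 'reads' -> NEW (unique so far: 11)
  Token 12: 'these' -> duplicate (unique so far: 11)
Unique types: ('before', 'boy', 'cold', 'dances', 'dog', 'found', 'girl', 'rabbit', 'reads', 'these', 'writer')
Vocabulary size: 11

11


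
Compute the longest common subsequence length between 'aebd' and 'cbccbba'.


DP table for LCS of 'aebd' and 'cbccbba':
       c  b  c  c  b  b  a
    0  0  0  0  0  0  0  0
  a 0  0  0  0  0  0  0  1
  e 0  0  0  0  0  0  0  1
  b 0  0  1  1  1  1  1  1
  d 0  0  1  1  1  1  1  1
LCS: 'a'
LCS length = 1

1


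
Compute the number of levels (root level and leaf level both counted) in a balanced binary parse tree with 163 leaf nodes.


In a balanced binary tree with n leaves the deepest leaf is ceil(log2(n)) edges below the root,
so counting node levels inclusive of root and leaves gives ceil(log2(n)) + 1 levels.
log2(163) = 7.3487
ceil(7.3487) = 8
levels = 8 + 1 = 9

9


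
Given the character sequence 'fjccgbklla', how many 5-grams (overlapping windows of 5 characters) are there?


String 'fjccgbklla' has length L = 10.
Number of overlapping n-grams = L - n + 1
Substituting: 10 - 5 + 1 = 6

6


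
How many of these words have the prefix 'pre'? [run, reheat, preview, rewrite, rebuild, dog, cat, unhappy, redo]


Checking each word for prefix 'pre':
  'run' -> no (count: 0)
  'reheat' -> no (count: 0)
  'preview' -> YES, starts with 'pre' (count: 1)
  'rewrite' -> no (count: 1)
  'rebuild' -> no (count: 1)
  'dog' -> no (count: 1)
  'cat' -> no (count: 1)
  'unhappy' -> no (count: 1)
  'redo' -> no (count: 1)
Total with prefix 'pre': 1

1


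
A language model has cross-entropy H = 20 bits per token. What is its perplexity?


Perplexity formula: PP = 2^H
H = 20
PP = 2^20
PP = 2^20 = 1048576

1048576


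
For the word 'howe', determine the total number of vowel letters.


Scanning each character of 'howe':
  Position 1: 'h' -> consonant (running count: 0)
  Position 2: 'o' -> vowel (running count: 1)
  Position 3: 'w' -> consonant (running count: 1)
  Position 4: 'e' -> vowel (running count: 2)
Total vowels: 2

2


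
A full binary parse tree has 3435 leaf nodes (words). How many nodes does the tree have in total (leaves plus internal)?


Leaf nodes (terminals): 3435
Internal nodes = n - 1 = 3435 - 1 = 3434
Total = leaves + internal = 3435 + 3434 = 6869

6869


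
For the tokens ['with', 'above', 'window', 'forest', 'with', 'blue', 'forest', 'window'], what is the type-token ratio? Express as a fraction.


Tokens: 8
Unique types: ('above', 'blue', 'forest', 'window', 'with') = 5
TTR = 5/8
Already in lowest terms.

5/8


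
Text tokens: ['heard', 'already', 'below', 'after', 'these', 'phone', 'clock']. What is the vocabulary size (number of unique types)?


Listing all tokens and tracking unique types:
  Token 1: 'heard' -> NEW (unique so far: 1)
  Token 2: 'already' -> NEW (unique so far: 2)
  Token 3: 'below' -> NEW (unique so far: 3)
  Token 4: 'after' -> NEW (unique so far: 4)
  Token 5: 'these' -> NEW (unique so far: 5)
  Token 6: 'phone' -> NEW (unique so far: 6)
  Token 7: 'clock' -> NEW (unique so far: 7)
Unique types: ('after', 'already', 'below', 'clock', 'heard', 'phone', 'these')
Vocabulary size: 7

7


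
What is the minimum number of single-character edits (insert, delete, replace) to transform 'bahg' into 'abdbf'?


Building DP table for s1='bahg' (len 4) and s2='abdbf' (len 5):
       a  b  d  b  f
    0  1  2  3  4  5
  b 1  1  1  2  3  4
  a 2  1  2  2  3  4
  h 3  2  2  3  3  4
  g 4  3  3  3  4  4
Edit distance = dp[4][5] = 4

4


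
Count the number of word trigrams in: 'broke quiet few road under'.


Word trigrams from [5] words:
  Trigram 1: (broke quiet few)
  Trigram 2: (quiet few road)
  Trigram 3: (few road under)
Total word trigrams: 5 - 2 = 3

3


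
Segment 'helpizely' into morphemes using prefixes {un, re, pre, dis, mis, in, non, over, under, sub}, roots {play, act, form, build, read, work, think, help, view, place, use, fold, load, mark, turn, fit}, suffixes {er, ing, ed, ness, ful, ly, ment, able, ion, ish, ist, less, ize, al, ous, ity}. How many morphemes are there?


Segmenting 'helpizely' against the inventory:
  'help' -> root (morpheme 1)
  'ize' -> suffix (morpheme 2)
  'ly' -> suffix (morpheme 3)
Total morphemes: 3

3


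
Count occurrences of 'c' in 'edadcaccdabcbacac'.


Scanning 'edadcaccdabcbacac' for 'c':
  Position 4: 'c' -> MATCH (count: 1)
  Position 6: 'c' -> MATCH (count: 2)
  Position 7: 'c' -> MATCH (count: 3)
  Position 11: 'c' -> MATCH (count: 4)
  Position 14: 'c' -> MATCH (count: 5)
  Position 16: 'c' -> MATCH (count: 6)
Total occurrences of 'c': 6

6


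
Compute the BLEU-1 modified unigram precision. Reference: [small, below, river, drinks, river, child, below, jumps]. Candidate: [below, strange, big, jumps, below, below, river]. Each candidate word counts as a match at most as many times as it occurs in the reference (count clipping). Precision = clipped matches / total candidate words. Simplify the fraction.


Reference word counts: {'below': 2, 'child': 1, 'drinks': 1, 'jumps': 1, 'river': 2, 'small': 1}
Checking each candidate word (with clipping):
  'below' -> in reference (ref count 2, used 1/2) -> match (matches: 1)
  'strange' -> not in reference -> no match (matches: 1)
  'big' -> not in reference -> no match (matches: 1)
  'jumps' -> in reference (ref count 1, used 1/1) -> match (matches: 2)
  'below' -> in reference (ref count 2, used 2/2) -> match (matches: 3)
  'below' -> ref count 2 already used up (2/2) -> clipped, no match (matches: 3)
  'river' -> in reference (ref count 2, used 1/2) -> match (matches: 4)
Clipped matches: 4, Candidate length: 7
Precision = 4/7

4/7


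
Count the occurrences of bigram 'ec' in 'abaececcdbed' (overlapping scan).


Scanning 'abaececcdbed' for bigram 'ec':
  Position 0: 'ab' -> no
  Position 1: 'ba' -> no
  Position 2: 'ae' -> no
  Position 3: 'ec' -> MATCH
  Position 4: 'ce' -> no
  Position 5: 'ec' -> MATCH
  Position 6: 'cc' -> no
  Position 7: 'cd' -> no
  Position 8: 'db' -> no
  Position 9: 'be' -> no
  Position 10: 'ed' -> no
Total matches: 2

2


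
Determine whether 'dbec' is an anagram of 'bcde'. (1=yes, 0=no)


Sort characters of 'dbec': 'bcde'
Sort characters of 'bcde': 'bcde'
Sorted forms match -> they ARE anagrams
Result: 1

1


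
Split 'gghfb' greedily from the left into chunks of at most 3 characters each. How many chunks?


'gghfb' has 5 characters.
Chunking with max size 3:
  Chunk 1: 'ggh' (positions 0-2)
  Chunk 2: 'fb' (positions 3-4)
Total chunks: ceil(5 / 3) = 2

2


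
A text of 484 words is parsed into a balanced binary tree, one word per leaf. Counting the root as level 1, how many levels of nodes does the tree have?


In a balanced binary tree with n leaves the deepest leaf is ceil(log2(n)) edges below the root,
so counting node levels inclusive of root and leaves gives ceil(log2(n)) + 1 levels.
log2(484) = 8.9189
ceil(8.9189) = 9
levels = 9 + 1 = 10

10


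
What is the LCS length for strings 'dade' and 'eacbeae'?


DP table for LCS of 'dade' and 'eacbeae':
       e  a  c  b  e  a  e
    0  0  0  0  0  0  0  0
  d 0  0  0  0  0  0  0  0
  a 0  0  1  1  1  1  1  1
  d 0  0  1  1  1  1  1  1
  e 0  1  1  1  1  2  2  2
LCS: 'ae'
LCS length = 2

2


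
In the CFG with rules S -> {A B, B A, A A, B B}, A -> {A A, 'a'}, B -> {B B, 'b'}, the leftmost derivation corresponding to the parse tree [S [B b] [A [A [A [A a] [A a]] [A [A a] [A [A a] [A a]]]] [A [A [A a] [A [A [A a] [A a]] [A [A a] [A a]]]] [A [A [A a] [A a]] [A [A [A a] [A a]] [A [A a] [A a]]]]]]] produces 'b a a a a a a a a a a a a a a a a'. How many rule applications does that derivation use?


Every bracketed nonterminal node [X ...] in the tree is produced by exactly one rule application.
Reading the tree off as a leftmost derivation:
  Step 1: S  =>  B A   (applied S -> B A)
  Step 2: B A  =>  b A   (applied B -> b)
  Step 3: b A  =>  b A A   (applied A -> A A)
  Step 4: b A A  =>  b A A A   (applied A -> A A)
  Step 5: b A A A  =>  b A A A A   (applied A -> A A)
  Step 6: b A A A A  =>  b a A A A   (applied A -> a)
  Step 7: b a A A A  =>  b a a A A   (applied A -> a)
  Step 8: b a a A A  =>  b a a A A A   (applied A -> A A)
  Step 9: b a a A A A  =>  b a a a A A   (applied A -> a)
  Step 10: b a a a A A  =>  b a a a A A A   (applied A -> A A)
  Step 11: b a a a A A A  =>  b a a a a A A   (applied A -> a)
  Step 12: b a a a a A A  =>  b a a a a a A   (applied A -> a)
  Step 13: b a a a a a A  =>  b a a a a a A A   (applied A -> A A)
  Step 14: b a a a a a A A  =>  b a a a a a A A A   (applied A -> A A)
  Step 15: b a a a a a A A A  =>  b a a a a a a A A   (applied A -> a)
  Step 16: b a a a a a a A A  =>  b a a a a a a A A A   (applied A -> A A)
  Step 17: b a a a a a a A A A  =>  b a a a a a a A A A A   (applied A -> A A)
  Step 18: b a a a a a a A A A A  =>  b a a a a a a a A A A   (applied A -> a)
  Step 19: b a a a a a a a A A A  =>  b a a a a a a a a A A   (applied A -> a)
  Step 20: b a a a a a a a a A A  =>  b a a a a a a a a A A A   (applied A -> A A)
  Step 21: b a a a a a a a a A A A  =>  b a a a a a a a a a A A   (applied A -> a)
  Step 22: b a a a a a a a a a A A  =>  b a a a a a a a a a a A   (applied A -> a)
  Step 23: b a a a a a a a a a a A  =>  b a a a a a a a a a a A A   (applied A -> A A)
  Step 24: b a a a a a a a a a a A A  =>  b a a a a a a a a a a A A A   (applied A -> A A)
  Step 25: b a a a a a a a a a a A A A  =>  b a a a a a a a a a a a A A   (applied A -> a)
  Step 26: b a a a a a a a a a a a A A  =>  b a a a a a a a a a a a a A   (applied A -> a)
  Step 27: b a a a a a a a a a a a a A  =>  b a a a a a a a a a a a a A A   (applied A -> A A)
  Step 28: b a a a a a a a a a a a a A A  =>  b a a a a a a a a a a a a A A A   (applied A -> A A)
  Step 29: b a a a a a a a a a a a a A A A  =>  b a a a a a a a a a a a a a A A   (applied A -> a)
  Step 30: b a a a a a a a a a a a a a A A  =>  b a a a a a a a a a a a a a a A   (applied A -> a)
  Step 31: b a a a a a a a a a a a a a a A  =>  b a a a a a a a a a a a a a a A A   (applied A -> A A)
  Step 32: b a a a a a a a a a a a a a a A A  =>  b a a a a a a a a a a a a a a a A   (applied A -> a)
  Step 33: b a a a a a a a a a a a a a a a A  =>  b a a a a a a a a a a a a a a a a   (applied A -> a)
Final yield: b a a a a a a a a a a a a a a a a
Total rewrite steps: 33

33


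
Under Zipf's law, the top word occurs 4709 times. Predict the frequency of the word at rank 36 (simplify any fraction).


Zipf's law: freq(rank) = f1 / rank
f1 = 4709, rank = 36
freq = 4709 / 36
GCD(4709, 36) = 1
Simplified: 4709/36

4709/36


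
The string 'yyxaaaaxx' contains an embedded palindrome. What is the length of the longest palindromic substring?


Scanning 'yyxaaaaxx' for palindromic substrings.
Substring at positions 2-7: 'xaaaax'.
Check: reverse('xaaaax') = 'xaaaax' -> palindrome confirmed.
Neighbouring characters ('y' / 'x') break symmetry, so it cannot extend further.
No longer palindromic substring exists; longest length = 6

6


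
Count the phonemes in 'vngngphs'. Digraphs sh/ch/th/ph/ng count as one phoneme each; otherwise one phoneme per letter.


Parsing 'vngngphs' greedily, digraphs first:
  'v' -> consonant phoneme (phonemes so far: 1)
  'ng' -> digraph (1 consonant phoneme) (phonemes so far: 2)
  'ng' -> digraph (1 consonant phoneme) (phonemes so far: 3)
  'ph' -> digraph (1 consonant phoneme) (phonemes so far: 4)
  's' -> consonant phoneme (phonemes so far: 5)
Total phonemes: 5

5


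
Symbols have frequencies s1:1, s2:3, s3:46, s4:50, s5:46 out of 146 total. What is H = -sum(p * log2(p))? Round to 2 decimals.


Computing entropy H = -sum(p_i * log2(p_i)):
  s1: p = 1/146 = 0.0068, -p*log2(p) = 0.0492
  s2: p = 3/146 = 0.0205, -p*log2(p) = 0.1152
  s3: p = 46/146 = 0.3151, -p*log2(p) = 0.5250
  s4: p = 50/146 = 0.3425, -p*log2(p) = 0.5294
  s5: p = 46/146 = 0.3151, -p*log2(p) = 0.5250
H = sum of terms = 1.7438
Rounded to 2 decimals: 1.74

1.74


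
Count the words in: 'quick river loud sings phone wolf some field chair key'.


Counting words by splitting on spaces:
  Word 1: 'quick'
  Word 2: 'river'
  Word 3: 'loud'
  Word 4: 'sings'
  Word 5: 'phone'
  Word 6: 'wolf'
  Word 7: 'some'
  Word 8: 'field'
  Word 9: 'chair'
  Word 10: 'key'
Total words: 10

10


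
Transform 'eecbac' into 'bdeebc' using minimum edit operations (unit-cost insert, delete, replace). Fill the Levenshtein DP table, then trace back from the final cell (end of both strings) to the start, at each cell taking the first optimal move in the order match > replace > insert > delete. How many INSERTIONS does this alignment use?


Edit distance = 4. Backtracking from cell (6, 6) with preference match > replace > insert > delete,
then listing the resulting alignment 'eecbac' -> 'bdeebc' left to right:
  Step 1: insert 'b' [insertion #1]
  Step 2: replace e->d
  Step 3: keep 'e'
  Step 4: replace c->e
  Step 5: keep 'b'
  Step 6: delete 'a'
  Step 7: keep 'c'
Total insertions: 1

1


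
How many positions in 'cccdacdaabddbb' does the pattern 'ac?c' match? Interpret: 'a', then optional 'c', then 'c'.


Pattern: ac?c means 'a', then optional 'c', then 'c'.
Scanning 'cccdacdaabddbb' position-by-position:
  Pos 0: window 'ccc' -> no
  Pos 1: window 'ccd' -> no
  Pos 2: window 'cda' -> no
  Pos 3: window 'dac' -> no
  Pos 4: window 'acd' -> MATCH
  Pos 5: window 'cda' -> no
  Pos 6: window 'daa' -> no
  Pos 7: window 'aab' -> no
  Pos 8: window 'abd' -> no
  Pos 9: window 'bdd' -> no
  Pos 10: window 'ddb' -> no
  Pos 11: window 'dbb' -> no
  Pos 12: window 'bb' -> no
  Pos 13: window 'b' -> no
Total matches: 1

1


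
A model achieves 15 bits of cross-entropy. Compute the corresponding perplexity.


Perplexity formula: PP = 2^H
H = 15
PP = 2^15
PP = 2^15 = 32768

32768


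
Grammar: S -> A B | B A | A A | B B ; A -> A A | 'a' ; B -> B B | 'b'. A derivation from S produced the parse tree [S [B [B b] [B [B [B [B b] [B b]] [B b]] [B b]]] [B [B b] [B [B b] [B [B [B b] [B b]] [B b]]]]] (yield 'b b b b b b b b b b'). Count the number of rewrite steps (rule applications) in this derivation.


Every bracketed nonterminal node [X ...] in the tree is produced by exactly one rule application.
Reading the tree off as a leftmost derivation:
  Step 1: S  =>  B B   (applied S -> B B)
  Step 2: B B  =>  B B B   (applied B -> B B)
  Step 3: B B B  =>  b B B   (applied B -> b)
  Step 4: b B B  =>  b B B B   (applied B -> B B)
  Step 5: b B B B  =>  b B B B B   (applied B -> B B)
  Step 6: b B B B B  =>  b B B B B B   (applied B -> B B)
  Step 7: b B B B B B  =>  b b B B B B   (applied B -> b)
  Step 8: b b B B B B  =>  b b b B B B   (applied B -> b)
  Step 9: b b b B B B  =>  b b b b B B   (applied B -> b)
  Step 10: b b b b B B  =>  b b b b b B   (applied B -> b)
  Step 11: b b b b b B  =>  b b b b b B B   (applied B -> B B)
  Step 12: b b b b b B B  =>  b b b b b b B   (applied B -> b)
  Step 13: b b b b b b B  =>  b b b b b b B B   (applied B -> B B)
  Step 14: b b b b b b B B  =>  b b b b b b b B   (applied B -> b)
  Step 15: b b b b b b b B  =>  b b b b b b b B B   (applied B -> B B)
  Step 16: b b b b b b b B B  =>  b b b b b b b B B B   (applied B -> B B)
  Step 17: b b b b b b b B B B  =>  b b b b b b b b B B   (applied B -> b)
  Step 18: b b b b b b b b B B  =>  b b b b b b b b b B   (applied B -> b)
  Step 19: b b b b b b b b b B  =>  b b b b b b b b b b   (applied B -> b)
Final yield: b b b b b b b b b b
Total rewrite steps: 19

19


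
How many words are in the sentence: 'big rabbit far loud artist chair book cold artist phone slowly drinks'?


Counting words by splitting on spaces:
  Word 1: 'big'
  Word 2: 'rabbit'
  Word 3: 'far'
  Word 4: 'loud'
  Word 5: 'artist'
  Word 6: 'chair'
  Word 7: 'book'
  Word 8: 'cold'
  Word 9: 'artist'
  Word 10: 'phone'
  Word 11: 'slowly'
  Word 12: 'drinks'
Total words: 12

12


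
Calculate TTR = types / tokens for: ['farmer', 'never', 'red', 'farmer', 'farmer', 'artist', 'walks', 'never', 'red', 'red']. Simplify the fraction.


Tokens: 10
Unique types: ('artist', 'farmer', 'never', 'red', 'walks') = 5
TTR = 5/10
Simplify: divide both by 5 -> 1/2
TTR = 1/2

1/2


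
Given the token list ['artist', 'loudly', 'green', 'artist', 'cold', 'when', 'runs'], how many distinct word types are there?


Listing all tokens and tracking unique types:
  Token 1: 'artist' -> NEW (unique so far: 1)
  Token 2: 'loudly' -> NEW (unique so far: 2)
  Token 3: 'green' -> NEW (unique so far: 3)
  Token 4: 'artist' -> duplicate (unique so far: 3)
  Token 5: 'cold' -> NEW (unique so far: 4)
  Token 6: 'when' -> NEW (unique so far: 5)
  Token 7: 'runs' -> NEW (unique so far: 6)
Unique types: ('artist', 'cold', 'green', 'loudly', 'runs', 'when')
Vocabulary size: 6

6


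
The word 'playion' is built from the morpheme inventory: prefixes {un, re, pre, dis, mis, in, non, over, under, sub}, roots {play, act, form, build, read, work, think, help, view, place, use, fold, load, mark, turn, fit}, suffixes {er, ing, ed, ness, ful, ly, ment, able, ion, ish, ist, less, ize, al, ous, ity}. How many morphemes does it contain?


Segmenting 'playion' against the inventory:
  'play' -> root (morpheme 1)
  'ion' -> suffix (morpheme 2)
Total morphemes: 2

2


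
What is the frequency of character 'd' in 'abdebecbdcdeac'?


Scanning 'abdebecbdcdeac' for 'd':
  Position 2: 'd' -> MATCH (count: 1)
  Position 8: 'd' -> MATCH (count: 2)
  Position 10: 'd' -> MATCH (count: 3)
Total occurrences of 'd': 3

3


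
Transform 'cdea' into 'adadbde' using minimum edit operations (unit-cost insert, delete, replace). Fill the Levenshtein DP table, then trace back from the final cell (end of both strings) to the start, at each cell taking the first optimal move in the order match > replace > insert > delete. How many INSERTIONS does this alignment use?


Edit distance = 6. Backtracking from cell (4, 7) with preference match > replace > insert > delete,
then listing the resulting alignment 'cdea' -> 'adadbde' left to right:
  Step 1: insert 'a' [insertion #1]
  Step 2: insert 'd' [insertion #2]
  Step 3: replace c->a
  Step 4: keep 'd'
  Step 5: insert 'b' [insertion #3]
  Step 6: replace e->d
  Step 7: replace a->e
Total insertions: 3

3


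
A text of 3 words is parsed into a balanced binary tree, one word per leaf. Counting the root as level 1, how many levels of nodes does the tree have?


In a balanced binary tree with n leaves the deepest leaf is ceil(log2(n)) edges below the root,
so counting node levels inclusive of root and leaves gives ceil(log2(n)) + 1 levels.
log2(3) = 1.5850
ceil(1.5850) = 2
levels = 2 + 1 = 3

3


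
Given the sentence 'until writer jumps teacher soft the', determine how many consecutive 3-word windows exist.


Word trigrams from [6] words:
  Trigram 1: (until writer jumps)
  Trigram 2: (writer jumps teacher)
  Trigram 3: (jumps teacher soft)
  Trigram 4: (teacher soft the)
Total word trigrams: 6 - 2 = 4

4


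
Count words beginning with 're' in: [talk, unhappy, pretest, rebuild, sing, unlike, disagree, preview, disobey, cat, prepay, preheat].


Checking each word for prefix 're':
  'talk' -> no (count: 0)
  'unhappy' -> no (count: 0)
  'pretest' -> no (count: 0)
  'rebuild' -> YES, starts with 're' (count: 1)
  'sing' -> no (count: 1)
  'unlike' -> no (count: 1)
  'disagree' -> no (count: 1)
  'preview' -> no (count: 1)
  'disobey' -> no (count: 1)
  'cat' -> no (count: 1)
  'prepay' -> no (count: 1)
  'preheat' -> no (count: 1)
Total with prefix 're': 1

1


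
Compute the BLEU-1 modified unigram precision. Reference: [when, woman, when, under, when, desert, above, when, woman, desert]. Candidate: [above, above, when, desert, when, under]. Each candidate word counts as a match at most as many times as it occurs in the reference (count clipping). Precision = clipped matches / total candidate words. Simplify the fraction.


Reference word counts: {'above': 1, 'desert': 2, 'under': 1, 'when': 4, 'woman': 2}
Checking each candidate word (with clipping):
  'above' -> in reference (ref count 1, used 1/1) -> match (matches: 1)
  'above' -> ref count 1 already used up (1/1) -> clipped, no match (matches: 1)
  'when' -> in reference (ref count 4, used 1/4) -> match (matches: 2)
  'desert' -> in reference (ref count 2, used 1/2) -> match (matches: 3)
  'when' -> in reference (ref count 4, used 2/4) -> match (matches: 4)
  'under' -> in reference (ref count 1, used 1/1) -> match (matches: 5)
Clipped matches: 5, Candidate length: 6
Precision = 5/6

5/6


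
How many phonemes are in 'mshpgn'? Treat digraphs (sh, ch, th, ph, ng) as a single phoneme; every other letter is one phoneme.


Parsing 'mshpgn' greedily, digraphs first:
  'm' -> consonant phoneme (phonemes so far: 1)
  'sh' -> digraph (1 consonant phoneme) (phonemes so far: 2)
  'p' -> consonant phoneme (phonemes so far: 3)
  'g' -> consonant phoneme (phonemes so far: 4)
  'n' -> consonant phoneme (phonemes so far: 5)
Total phonemes: 5

5


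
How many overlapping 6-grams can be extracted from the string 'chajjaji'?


String 'chajjaji' has length L = 8.
Number of overlapping n-grams = L - n + 1
Substituting: 8 - 6 + 1 = 3

3


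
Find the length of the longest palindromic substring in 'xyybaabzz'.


Scanning 'xyybaabzz' for palindromic substrings.
Substring at positions 3-6: 'baab'.
Check: reverse('baab') = 'baab' -> palindrome confirmed.
Neighbouring characters ('y' / 'z') break symmetry, so it cannot extend further.
No longer palindromic substring exists; longest length = 4

4


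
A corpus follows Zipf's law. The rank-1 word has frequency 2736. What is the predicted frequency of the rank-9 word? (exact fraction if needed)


Zipf's law: freq(rank) = f1 / rank
f1 = 2736, rank = 9
freq = 2736 / 9
= 304

304


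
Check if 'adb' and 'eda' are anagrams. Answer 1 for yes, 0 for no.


Sort characters of 'adb': 'abd'
Sort characters of 'eda': 'ade'
Sorted forms differ -> they are NOT anagrams
Result: 0

0


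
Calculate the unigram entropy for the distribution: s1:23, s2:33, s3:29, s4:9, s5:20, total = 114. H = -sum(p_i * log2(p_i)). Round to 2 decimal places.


Computing entropy H = -sum(p_i * log2(p_i)):
  s1: p = 23/114 = 0.2018, -p*log2(p) = 0.4659
  s2: p = 33/114 = 0.2895, -p*log2(p) = 0.5177
  s3: p = 29/114 = 0.2544, -p*log2(p) = 0.5024
  s4: p = 9/114 = 0.0789, -p*log2(p) = 0.2892
  s5: p = 20/114 = 0.1754, -p*log2(p) = 0.4405
H = sum of terms = 2.2157
Rounded to 2 decimals: 2.22

2.22


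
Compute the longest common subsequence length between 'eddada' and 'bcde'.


DP table for LCS of 'eddada' and 'bcde':
       b  c  d  e
    0  0  0  0  0
  e 0  0  0  0  1
  d 0  0  0  1  1
  d 0  0  0  1  1
  a 0  0  0  1  1
  d 0  0  0  1  1
  a 0  0  0  1  1
LCS: 'e'
LCS length = 1

1


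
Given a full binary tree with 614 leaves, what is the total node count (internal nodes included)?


Leaf nodes (terminals): 614
Internal nodes = n - 1 = 614 - 1 = 613
Total = leaves + internal = 614 + 613 = 1227

1227


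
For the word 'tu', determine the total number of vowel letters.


Scanning each character of 'tu':
  Position 1: 't' -> consonant (running count: 0)
  Position 2: 'u' -> vowel (running count: 1)
Total vowels: 1

1


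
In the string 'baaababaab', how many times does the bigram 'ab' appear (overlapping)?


Scanning 'baaababaab' for bigram 'ab':
  Position 0: 'ba' -> no
  Position 1: 'aa' -> no
  Position 2: 'aa' -> no
  Position 3: 'ab' -> MATCH
  Position 4: 'ba' -> no
  Position 5: 'ab' -> MATCH
  Position 6: 'ba' -> no
  Position 7: 'aa' -> no
  Position 8: 'ab' -> MATCH
Total matches: 3

3


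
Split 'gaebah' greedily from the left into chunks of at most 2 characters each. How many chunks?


'gaebah' has 6 characters.
Chunking with max size 2:
  Chunk 1: 'ga' (positions 0-1)
  Chunk 2: 'eb' (positions 2-3)
  Chunk 3: 'ah' (positions 4-5)
Total chunks: ceil(6 / 2) = 3

3


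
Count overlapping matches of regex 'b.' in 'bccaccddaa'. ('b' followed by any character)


Pattern: b. means 'b' followed by any character.
Scanning 'bccaccddaa' position-by-position:
  Pos 0: window 'bc' -> MATCH
  Pos 1: window 'cc' -> no
  Pos 2: window 'ca' -> no
  Pos 3: window 'ac' -> no
  Pos 4: window 'cc' -> no
  Pos 5: window 'cd' -> no
  Pos 6: window 'dd' -> no
  Pos 7: window 'da' -> no
  Pos 8: window 'aa' -> no
  Pos 9: window 'a' -> no
Total matches: 1

1


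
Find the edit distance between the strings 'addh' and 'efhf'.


Building DP table for s1='addh' (len 4) and s2='efhf' (len 4):
       e  f  h  f
    0  1  2  3  4
  a 1  1  2  3  4
  d 2  2  2  3  4
  d 3  3  3  3  4
  h 4  4  4  3  4
Edit distance = dp[4][4] = 4

4


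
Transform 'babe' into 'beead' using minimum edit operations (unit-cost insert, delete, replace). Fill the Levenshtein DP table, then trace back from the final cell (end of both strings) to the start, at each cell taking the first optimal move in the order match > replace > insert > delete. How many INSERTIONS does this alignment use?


Edit distance = 4. Backtracking from cell (4, 5) with preference match > replace > insert > delete,
then listing the resulting alignment 'babe' -> 'beead' left to right:
  Step 1: keep 'b'
  Step 2: insert 'e' [insertion #1]
  Step 3: replace a->e
  Step 4: replace b->a
  Step 5: replace e->d
Total insertions: 1

1


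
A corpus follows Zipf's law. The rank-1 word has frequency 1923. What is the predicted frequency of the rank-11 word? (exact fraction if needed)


Zipf's law: freq(rank) = f1 / rank
f1 = 1923, rank = 11
freq = 1923 / 11
GCD(1923, 11) = 1
Simplified: 1923/11

1923/11


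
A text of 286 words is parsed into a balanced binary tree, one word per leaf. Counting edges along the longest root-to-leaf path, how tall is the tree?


In a balanced binary tree with n leaves the deepest leaf is ceil(log2(n)) edges below the root.
log2(286) = 8.1599
ceil(8.1599) = 9
height (edges) = 9

9


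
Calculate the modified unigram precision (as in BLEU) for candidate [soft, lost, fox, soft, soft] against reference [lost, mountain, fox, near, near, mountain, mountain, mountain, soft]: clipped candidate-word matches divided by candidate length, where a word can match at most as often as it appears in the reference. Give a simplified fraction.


Reference word counts: {'fox': 1, 'lost': 1, 'mountain': 4, 'near': 2, 'soft': 1}
Checking each candidate word (with clipping):
  'soft' -> in reference (ref count 1, used 1/1) -> match (matches: 1)
  'lost' -> in reference (ref count 1, used 1/1) -> match (matches: 2)
  'fox' -> in reference (ref count 1, used 1/1) -> match (matches: 3)
  'soft' -> ref count 1 already used up (1/1) -> clipped, no match (matches: 3)
  'soft' -> ref count 1 already used up (1/1) -> clipped, no match (matches: 3)
Clipped matches: 3, Candidate length: 5
Precision = 3/5

3/5


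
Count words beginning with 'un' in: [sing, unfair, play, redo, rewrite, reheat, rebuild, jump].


Checking each word for prefix 'un':
  'sing' -> no (count: 0)
  'unfair' -> YES, starts with 'un' (count: 1)
  'play' -> no (count: 1)
  'redo' -> no (count: 1)
  'rewrite' -> no (count: 1)
  'reheat' -> no (count: 1)
  'rebuild' -> no (count: 1)
  'jump' -> no (count: 1)
Total with prefix 'un': 1

1


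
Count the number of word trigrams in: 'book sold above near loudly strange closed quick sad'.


Word trigrams from [9] words:
  Trigram 1: (book sold above)
  Trigram 2: (sold above near)
  Trigram 3: (above near loudly)
  Trigram 4: (near loudly strange)
  Trigram 5: (loudly strange closed)
  Trigram 6: (strange closed quick)
  Trigram 7: (closed quick sad)
Total word trigrams: 9 - 2 = 7

7


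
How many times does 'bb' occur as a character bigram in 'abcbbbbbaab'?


Scanning 'abcbbbbbaab' for bigram 'bb':
  Position 0: 'ab' -> no
  Position 1: 'bc' -> no
  Position 2: 'cb' -> no
  Position 3: 'bb' -> MATCH
  Position 4: 'bb' -> MATCH
  Position 5: 'bb' -> MATCH
  Position 6: 'bb' -> MATCH
  Position 7: 'ba' -> no
  Position 8: 'aa' -> no
  Position 9: 'ab' -> no
Total matches: 4

4


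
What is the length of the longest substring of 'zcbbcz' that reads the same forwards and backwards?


Scanning 'zcbbcz' for palindromic substrings.
Substring at positions 0-5: 'zcbbcz'.
Check: reverse('zcbbcz') = 'zcbbcz' -> palindrome confirmed.
No longer palindromic substring exists; longest length = 6

6


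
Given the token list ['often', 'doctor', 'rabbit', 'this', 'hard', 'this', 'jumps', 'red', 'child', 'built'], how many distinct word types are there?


Listing all tokens and tracking unique types:
  Token 1: 'often' -> NEW (unique so far: 1)
  Token 2: 'doctor' -> NEW (unique so far: 2)
  Token 3: 'rabbit' -> NEW (unique so far: 3)
  Token 4: 'this' -> NEW (unique so far: 4)
  Token 5: 'hard' -> NEW (unique so far: 5)
  Token 6: 'this' -> duplicate (unique so far: 5)
  Token 7: 'jumps' -> NEW (unique so far: 6)
  Token 8: 'red' -> NEW (unique so far: 7)
  Token 9: 'child' -> NEW (unique so far: 8)
  Token 10: 'built' -> NEW (unique so far: 9)
Unique types: ('built', 'child', 'doctor', 'hard', 'jumps', 'often', 'rabbit', 'red', 'this')
Vocabulary size: 9

9


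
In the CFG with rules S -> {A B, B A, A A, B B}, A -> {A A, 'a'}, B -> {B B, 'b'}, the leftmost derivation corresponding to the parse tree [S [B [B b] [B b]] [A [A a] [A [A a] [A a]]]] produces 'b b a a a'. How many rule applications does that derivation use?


Every bracketed nonterminal node [X ...] in the tree is produced by exactly one rule application.
Reading the tree off as a leftmost derivation:
  Step 1: S  =>  B A   (applied S -> B A)
  Step 2: B A  =>  B B A   (applied B -> B B)
  Step 3: B B A  =>  b B A   (applied B -> b)
  Step 4: b B A  =>  b b A   (applied B -> b)
  Step 5: b b A  =>  b b A A   (applied A -> A A)
  Step 6: b b A A  =>  b b a A   (applied A -> a)
  Step 7: b b a A  =>  b b a A A   (applied A -> A A)
  Step 8: b b a A A  =>  b b a a A   (applied A -> a)
  Step 9: b b a a A  =>  b b a a a   (applied A -> a)
Final yield: b b a a a
Total rewrite steps: 9

9


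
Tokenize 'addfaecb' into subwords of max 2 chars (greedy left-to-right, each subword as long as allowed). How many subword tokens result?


'addfaecb' has 8 characters.
Chunking with max size 2:
  Chunk 1: 'ad' (positions 0-1)
  Chunk 2: 'df' (positions 2-3)
  Chunk 3: 'ae' (positions 4-5)
  Chunk 4: 'cb' (positions 6-7)
Total chunks: ceil(8 / 2) = 4

4


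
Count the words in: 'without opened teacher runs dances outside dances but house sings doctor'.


Counting words by splitting on spaces:
  Word 1: 'without'
  Word 2: 'opened'
  Word 3: 'teacher'
  Word 4: 'runs'
  Word 5: 'dances'
  Word 6: 'outside'
  Word 7: 'dances'
  Word 8: 'but'
  Word 9: 'house'
  Word 10: 'sings'
  Word 11: 'doctor'
Total words: 11

11


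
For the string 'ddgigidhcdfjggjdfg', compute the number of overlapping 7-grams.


String 'ddgigidhcdfjggjdfg' has length L = 18.
Number of overlapping n-grams = L - n + 1
Substituting: 18 - 7 + 1 = 12

12


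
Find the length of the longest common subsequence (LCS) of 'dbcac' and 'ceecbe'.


DP table for LCS of 'dbcac' and 'ceecbe':
       c  e  e  c  b  e
    0  0  0  0  0  0  0
  d 0  0  0  0  0  0  0
  b 0  0  0  0  0  1  1
  c 0  1  1  1  1  1  1
  a 0  1  1  1  1  1  1
  c 0  1  1  1  2  2  2
LCS: 'cc'
LCS length = 2

2


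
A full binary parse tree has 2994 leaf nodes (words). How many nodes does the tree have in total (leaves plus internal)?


Leaf nodes (terminals): 2994
Internal nodes = n - 1 = 2994 - 1 = 2993
Total = leaves + internal = 2994 + 2993 = 5987

5987


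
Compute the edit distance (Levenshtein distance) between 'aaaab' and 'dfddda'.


Building DP table for s1='aaaab' (len 5) and s2='dfddda' (len 6):
       d  f  d  d  d  a
    0  1  2  3  4  5  6
  a 1  1  2  3  4  5  5
  a 2  2  2  3  4  5  5
  a 3  3  3  3  4  5  5
  a 4  4  4  4  4  5  5
  b 5  5  5  5  5  5  6
Edit distance = dp[5][6] = 6

6


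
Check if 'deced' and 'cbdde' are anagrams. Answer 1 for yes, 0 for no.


Sort characters of 'deced': 'cddee'
Sort characters of 'cbdde': 'bcdde'
Sorted forms differ -> they are NOT anagrams
Result: 0

0


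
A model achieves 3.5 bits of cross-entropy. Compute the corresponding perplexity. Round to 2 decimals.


Perplexity formula: PP = 2^H
H = 3.5
PP = 2^3.5
Decompose: 2^3.5 = 2^3 * 2^0.5 = 2^3 * sqrt(2)
2^3 = 8, sqrt(2) ~ 1.4142136
PP ~ 8 * 1.4142136 = 11.3137088
Rounded to 2 decimals: 11.31

11.31


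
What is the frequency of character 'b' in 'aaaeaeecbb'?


Scanning 'aaaeaeecbb' for 'b':
  Position 8: 'b' -> MATCH (count: 1)
  Position 9: 'b' -> MATCH (count: 2)
Total occurrences of 'b': 2

2


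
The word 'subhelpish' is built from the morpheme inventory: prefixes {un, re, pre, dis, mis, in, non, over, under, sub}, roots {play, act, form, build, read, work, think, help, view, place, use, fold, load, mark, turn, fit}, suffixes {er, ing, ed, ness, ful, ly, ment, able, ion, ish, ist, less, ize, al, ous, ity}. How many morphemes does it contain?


Segmenting 'subhelpish' against the inventory:
  'sub' -> prefix (morpheme 1)
  'help' -> root (morpheme 2)
  'ish' -> suffix (morpheme 3)
Total morphemes: 3

3


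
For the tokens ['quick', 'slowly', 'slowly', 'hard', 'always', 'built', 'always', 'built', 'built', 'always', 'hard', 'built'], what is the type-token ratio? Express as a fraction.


Tokens: 12
Unique types: ('always', 'built', 'hard', 'quick', 'slowly') = 5
TTR = 5/12
Already in lowest terms.

5/12


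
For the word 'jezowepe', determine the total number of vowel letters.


Scanning each character of 'jezowepe':
  Position 1: 'j' -> consonant (running count: 0)
  Position 2: 'e' -> vowel (running count: 1)
  Position 3: 'z' -> consonant (running count: 1)
  Position 4: 'o' -> vowel (running count: 2)
  Position 5: 'w' -> consonant (running count: 2)
  Position 6: 'e' -> vowel (running count: 3)
  Position 7: 'p' -> consonant (running count: 3)
  Position 8: 'e' -> vowel (running count: 4)
Total vowels: 4

4


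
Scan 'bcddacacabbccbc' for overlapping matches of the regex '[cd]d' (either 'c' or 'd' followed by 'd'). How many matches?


Pattern: [cd]d means either 'c' or 'd' followed by 'd'.
Scanning 'bcddacacabbccbc' position-by-position:
  Pos 0: window 'bc' -> no
  Pos 1: window 'cd' -> MATCH
  Pos 2: window 'dd' -> MATCH
  Pos 3: window 'da' -> no
  Pos 4: window 'ac' -> no
  Pos 5: window 'ca' -> no
  Pos 6: window 'ac' -> no
  Pos 7: window 'ca' -> no
  Pos 8: window 'ab' -> no
  Pos 9: window 'bb' -> no
  Pos 10: window 'bc' -> no
  Pos 11: window 'cc' -> no
  Pos 12: window 'cb' -> no
  Pos 13: window 'bc' -> no
  Pos 14: window 'c' -> no
Total matches: 2

2


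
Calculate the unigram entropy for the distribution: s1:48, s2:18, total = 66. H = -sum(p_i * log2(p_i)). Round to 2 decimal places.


Computing entropy H = -sum(p_i * log2(p_i)):
  s1: p = 48/66 = 0.7273, -p*log2(p) = 0.3341
  s2: p = 18/66 = 0.2727, -p*log2(p) = 0.5112
H = sum of terms = 0.8453
Rounded to 2 decimals: 0.85

0.85


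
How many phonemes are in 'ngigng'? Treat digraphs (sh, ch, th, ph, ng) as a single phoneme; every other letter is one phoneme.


Parsing 'ngigng' greedily, digraphs first:
  'ng' -> digraph (1 consonant phoneme) (phonemes so far: 1)
  'i' -> vowel phoneme (phonemes so far: 2)
  'g' -> consonant phoneme (phonemes so far: 3)
  'ng' -> digraph (1 consonant phoneme) (phonemes so far: 4)
Total phonemes: 4

4


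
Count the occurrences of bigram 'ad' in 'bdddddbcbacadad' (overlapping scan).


Scanning 'bdddddbcbacadad' for bigram 'ad':
  Position 0: 'bd' -> no
  Position 1: 'dd' -> no
  Position 2: 'dd' -> no
  Position 3: 'dd' -> no
  Position 4: 'dd' -> no
  Position 5: 'db' -> no
  Position 6: 'bc' -> no
  Position 7: 'cb' -> no
  Position 8: 'ba' -> no
  Position 9: 'ac' -> no
  Position 10: 'ca' -> no
  Position 11: 'ad' -> MATCH
  Position 12: 'da' -> no
  Position 13: 'ad' -> MATCH
Total matches: 2

2
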